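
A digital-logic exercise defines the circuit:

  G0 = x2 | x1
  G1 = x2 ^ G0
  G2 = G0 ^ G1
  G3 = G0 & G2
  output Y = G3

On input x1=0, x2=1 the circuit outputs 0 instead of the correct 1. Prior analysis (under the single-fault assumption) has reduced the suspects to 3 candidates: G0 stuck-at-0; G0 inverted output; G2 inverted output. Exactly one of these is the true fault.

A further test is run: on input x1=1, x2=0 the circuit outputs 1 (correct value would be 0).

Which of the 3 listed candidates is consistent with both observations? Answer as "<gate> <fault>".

G2 inverted output

Evaluate each candidate on input x1=1, x2=0:
  G0 stuck-at-0: G0=0 [stuck-at-0], G1=0, G2=0, G3=0 → 0 — eliminated
  G0 inverted output: G0=0 [inverted output], G1=0, G2=0, G3=0 → 0 — eliminated
  G2 inverted output: G0=1, G1=1, G2=1 [inverted output], G3=1 → 1 — matches
Only G2 inverted output reproduces the observed 1.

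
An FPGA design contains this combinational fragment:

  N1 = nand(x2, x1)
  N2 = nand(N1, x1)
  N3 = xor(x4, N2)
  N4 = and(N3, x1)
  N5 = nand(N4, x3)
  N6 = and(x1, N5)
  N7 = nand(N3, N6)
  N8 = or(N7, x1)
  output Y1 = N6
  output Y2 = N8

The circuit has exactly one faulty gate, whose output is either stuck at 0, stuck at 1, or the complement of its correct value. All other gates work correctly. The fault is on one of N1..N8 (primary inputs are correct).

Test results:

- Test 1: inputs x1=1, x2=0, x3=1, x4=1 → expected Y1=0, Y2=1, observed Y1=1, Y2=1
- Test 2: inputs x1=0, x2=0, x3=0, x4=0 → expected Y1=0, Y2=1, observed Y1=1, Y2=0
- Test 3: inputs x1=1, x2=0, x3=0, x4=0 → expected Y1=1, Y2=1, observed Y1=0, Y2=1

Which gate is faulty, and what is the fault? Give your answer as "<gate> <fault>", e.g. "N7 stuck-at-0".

Fault-free values for test 1 (x1=1, x2=0, x3=1, x4=1): N1=1, N2=0, N3=1, N4=1, N5=0, N6=0, N7=1, N8=1, giving Y1=0, Y2=1. Observed Y1=1, Y2=1.
Test 1: faults giving observed Y1=1, Y2=1 are {N1 stuck-at-0, N1 inverted output, N2 stuck-at-1, N2 inverted output, N3 stuck-at-0, N3 inverted output, N4 stuck-at-0, N4 inverted output, N5 stuck-at-1, N5 inverted output, N6 stuck-at-1, N6 inverted output}.
Test 2 (x1=0, x2=0, x3=0, x4=0): fault-free N1=1, N2=1, N3=1, N4=0, N5=1, N6=0, N7=1, N8=1 → Y1=0, Y2=1; observed Y1=1, Y2=0. Eliminates N1 stuck-at-0, N1 inverted output, N2 stuck-at-1, N2 inverted output, N3 stuck-at-0, N3 inverted output, N4 stuck-at-0, N4 inverted output, N5 stuck-at-1, N5 inverted output.
Test 3 (x1=1, x2=0, x3=0, x4=0): fault-free N1=1, N2=0, N3=0, N4=0, N5=1, N6=1, N7=1, N8=1 → Y1=1, Y2=1; observed Y1=0, Y2=1. Eliminates N6 stuck-at-1.
Only N6 inverted output is consistent with every test.

N6 inverted output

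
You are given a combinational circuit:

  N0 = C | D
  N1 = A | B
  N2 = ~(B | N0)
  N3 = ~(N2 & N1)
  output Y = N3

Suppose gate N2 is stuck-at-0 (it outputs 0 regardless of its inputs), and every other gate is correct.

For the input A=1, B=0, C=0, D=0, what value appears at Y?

1

Propagate with N2 forced: N0=0, N1=1, N2=0 [stuck-at-0], N3=1.
So Y = 1. (Without the fault it would be 0.)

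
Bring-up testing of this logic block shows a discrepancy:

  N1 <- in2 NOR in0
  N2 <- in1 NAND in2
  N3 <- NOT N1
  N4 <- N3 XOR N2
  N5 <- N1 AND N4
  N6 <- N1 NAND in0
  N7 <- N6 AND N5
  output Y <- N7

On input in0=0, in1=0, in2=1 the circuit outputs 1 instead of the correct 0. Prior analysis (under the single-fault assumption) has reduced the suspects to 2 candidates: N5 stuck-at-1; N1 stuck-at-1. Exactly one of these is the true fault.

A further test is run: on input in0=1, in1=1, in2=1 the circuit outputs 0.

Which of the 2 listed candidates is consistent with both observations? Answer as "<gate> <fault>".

Evaluate each candidate on input in0=1, in1=1, in2=1:
  N5 stuck-at-1: N1=0, N2=0, N3=1, N4=1, N5=1 [stuck-at-1], N6=1, N7=1 → 1 — eliminated
  N1 stuck-at-1: N1=1 [stuck-at-1], N2=0, N3=0, N4=0, N5=0, N6=0, N7=0 → 0 — matches
Only N1 stuck-at-1 reproduces the observed 0.

N1 stuck-at-1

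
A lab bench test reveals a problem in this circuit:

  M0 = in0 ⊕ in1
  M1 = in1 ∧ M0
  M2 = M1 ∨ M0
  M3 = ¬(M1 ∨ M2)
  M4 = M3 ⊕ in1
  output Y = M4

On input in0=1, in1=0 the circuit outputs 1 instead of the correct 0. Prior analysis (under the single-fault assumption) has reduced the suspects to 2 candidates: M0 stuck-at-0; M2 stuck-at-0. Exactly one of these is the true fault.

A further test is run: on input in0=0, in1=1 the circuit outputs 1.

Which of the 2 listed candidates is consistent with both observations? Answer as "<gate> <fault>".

M2 stuck-at-0

Evaluate each candidate on input in0=0, in1=1:
  M0 stuck-at-0: M0=0 [stuck-at-0], M1=0, M2=0, M3=1, M4=0 → 0 — eliminated
  M2 stuck-at-0: M0=1, M1=1, M2=0 [stuck-at-0], M3=0, M4=1 → 1 — matches
Only M2 stuck-at-0 reproduces the observed 1.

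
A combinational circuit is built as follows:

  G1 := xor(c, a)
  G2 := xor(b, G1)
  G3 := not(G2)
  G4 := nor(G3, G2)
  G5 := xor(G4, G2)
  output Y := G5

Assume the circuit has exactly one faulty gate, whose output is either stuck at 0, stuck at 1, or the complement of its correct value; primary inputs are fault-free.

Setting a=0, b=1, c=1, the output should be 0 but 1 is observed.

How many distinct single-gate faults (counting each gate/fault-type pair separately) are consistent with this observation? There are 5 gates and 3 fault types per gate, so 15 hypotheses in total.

Fault-free: G1=1, G2=0, G3=1, G4=0, G5=0 → 0. Observed 1.
  G1: stuck-at-0, inverted output ✓; others ✗
  G2: stuck-at-1, inverted output ✓; others ✗
  G3: stuck-at-0, inverted output ✓; others ✗
  G4: stuck-at-1, inverted output ✓; others ✗
  G5: stuck-at-1, inverted output ✓; others ✗
Consistent faults: {G1 stuck-at-0, G1 inverted output, G2 stuck-at-1, G2 inverted output, G3 stuck-at-0, G3 inverted output, G4 stuck-at-1, G4 inverted output, G5 stuck-at-1, G5 inverted output} — 10 in all.

10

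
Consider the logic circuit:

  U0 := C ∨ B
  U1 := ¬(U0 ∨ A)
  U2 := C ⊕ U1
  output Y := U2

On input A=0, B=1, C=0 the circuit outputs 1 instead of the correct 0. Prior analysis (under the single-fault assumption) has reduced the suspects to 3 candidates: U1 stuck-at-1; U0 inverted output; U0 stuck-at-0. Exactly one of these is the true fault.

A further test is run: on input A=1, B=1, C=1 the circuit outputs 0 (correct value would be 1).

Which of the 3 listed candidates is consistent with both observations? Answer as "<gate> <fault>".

Evaluate each candidate on input A=1, B=1, C=1:
  U1 stuck-at-1: U0=1, U1=1 [stuck-at-1], U2=0 → 0 — matches
  U0 inverted output: U0=0 [inverted output], U1=0, U2=1 → 1 — eliminated
  U0 stuck-at-0: U0=0 [stuck-at-0], U1=0, U2=1 → 1 — eliminated
Only U1 stuck-at-1 reproduces the observed 0.

U1 stuck-at-1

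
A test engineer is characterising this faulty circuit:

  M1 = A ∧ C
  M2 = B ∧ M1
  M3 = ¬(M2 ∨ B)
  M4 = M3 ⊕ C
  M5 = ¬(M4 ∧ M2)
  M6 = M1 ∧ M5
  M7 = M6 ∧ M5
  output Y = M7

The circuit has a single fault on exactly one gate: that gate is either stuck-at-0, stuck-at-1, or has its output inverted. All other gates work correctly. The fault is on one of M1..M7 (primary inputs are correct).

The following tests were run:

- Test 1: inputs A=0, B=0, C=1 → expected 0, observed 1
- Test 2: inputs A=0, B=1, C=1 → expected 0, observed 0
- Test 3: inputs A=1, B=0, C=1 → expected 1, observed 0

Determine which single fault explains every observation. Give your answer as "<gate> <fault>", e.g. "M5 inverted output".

M1 inverted output

Fault-free values for test 1 (A=0, B=0, C=1): M1=0, M2=0, M3=1, M4=0, M5=1, M6=0, M7=0, giving Y=0. Observed 1.
Test 1: faults giving observed 1 are {M1 stuck-at-1, M1 inverted output, M6 stuck-at-1, M6 inverted output, M7 stuck-at-1, M7 inverted output}.
Test 2 (A=0, B=1, C=1): fault-free M1=0, M2=0, M3=0, M4=1, M5=1, M6=0, M7=0 → 0; observed 0. Eliminates M6 stuck-at-1, M6 inverted output, M7 stuck-at-1, M7 inverted output.
Test 3 (A=1, B=0, C=1): fault-free M1=1, M2=0, M3=1, M4=0, M5=1, M6=1, M7=1 → 1; observed 0. Eliminates M1 stuck-at-1.
Only M1 inverted output is consistent with every test.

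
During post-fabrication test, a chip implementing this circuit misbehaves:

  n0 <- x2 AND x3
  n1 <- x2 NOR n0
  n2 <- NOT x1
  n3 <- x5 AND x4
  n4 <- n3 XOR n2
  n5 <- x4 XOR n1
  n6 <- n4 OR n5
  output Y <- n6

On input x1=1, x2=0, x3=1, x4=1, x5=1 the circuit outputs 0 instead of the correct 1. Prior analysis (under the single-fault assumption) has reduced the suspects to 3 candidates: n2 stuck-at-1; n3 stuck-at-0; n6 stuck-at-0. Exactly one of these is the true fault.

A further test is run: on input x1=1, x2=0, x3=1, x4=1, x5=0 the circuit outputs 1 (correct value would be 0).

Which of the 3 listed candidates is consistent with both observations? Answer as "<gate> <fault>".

Evaluate each candidate on input x1=1, x2=0, x3=1, x4=1, x5=0:
  n2 stuck-at-1: n0=0, n1=1, n2=1 [stuck-at-1], n3=0, n4=1, n5=0, n6=1 → 1 — matches
  n3 stuck-at-0: n0=0, n1=1, n2=0, n3=0 [stuck-at-0], n4=0, n5=0, n6=0 → 0 — eliminated
  n6 stuck-at-0: n0=0, n1=1, n2=0, n3=0, n4=0, n5=0, n6=0 [stuck-at-0] → 0 — eliminated
Only n2 stuck-at-1 reproduces the observed 1.

n2 stuck-at-1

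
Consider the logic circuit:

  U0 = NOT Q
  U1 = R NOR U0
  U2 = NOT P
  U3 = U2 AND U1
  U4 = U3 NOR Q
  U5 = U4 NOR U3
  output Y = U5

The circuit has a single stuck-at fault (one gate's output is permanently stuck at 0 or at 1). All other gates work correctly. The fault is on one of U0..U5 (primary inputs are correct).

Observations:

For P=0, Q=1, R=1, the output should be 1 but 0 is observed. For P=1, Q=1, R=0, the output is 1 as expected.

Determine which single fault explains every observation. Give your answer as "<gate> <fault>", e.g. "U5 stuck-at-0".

Fault-free values for test 1 (P=0, Q=1, R=1): U0=0, U1=0, U2=1, U3=0, U4=0, U5=1, giving Y=1. Observed 0.
Test 1: faults giving observed 0 are {U1 stuck-at-1, U3 stuck-at-1, U4 stuck-at-1, U5 stuck-at-0}.
Test 2 (P=1, Q=1, R=0): fault-free U0=0, U1=1, U2=0, U3=0, U4=0, U5=1 → 1; observed 1. Eliminates U3 stuck-at-1, U4 stuck-at-1, U5 stuck-at-0.
Only U1 stuck-at-1 is consistent with every test.

U1 stuck-at-1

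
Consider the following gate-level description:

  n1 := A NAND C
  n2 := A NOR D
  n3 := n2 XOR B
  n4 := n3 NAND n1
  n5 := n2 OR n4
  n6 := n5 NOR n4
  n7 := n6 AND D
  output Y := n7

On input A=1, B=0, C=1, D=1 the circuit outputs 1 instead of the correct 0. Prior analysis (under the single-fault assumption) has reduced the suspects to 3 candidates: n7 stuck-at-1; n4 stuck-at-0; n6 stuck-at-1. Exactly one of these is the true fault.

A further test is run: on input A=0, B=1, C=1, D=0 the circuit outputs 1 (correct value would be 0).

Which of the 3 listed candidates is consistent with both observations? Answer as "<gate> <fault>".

Evaluate each candidate on input A=0, B=1, C=1, D=0:
  n7 stuck-at-1: n1=1, n2=1, n3=0, n4=1, n5=1, n6=0, n7=1 [stuck-at-1] → 1 — matches
  n4 stuck-at-0: n1=1, n2=1, n3=0, n4=0 [stuck-at-0], n5=1, n6=0, n7=0 → 0 — eliminated
  n6 stuck-at-1: n1=1, n2=1, n3=0, n4=1, n5=1, n6=1 [stuck-at-1], n7=0 → 0 — eliminated
Only n7 stuck-at-1 reproduces the observed 1.

n7 stuck-at-1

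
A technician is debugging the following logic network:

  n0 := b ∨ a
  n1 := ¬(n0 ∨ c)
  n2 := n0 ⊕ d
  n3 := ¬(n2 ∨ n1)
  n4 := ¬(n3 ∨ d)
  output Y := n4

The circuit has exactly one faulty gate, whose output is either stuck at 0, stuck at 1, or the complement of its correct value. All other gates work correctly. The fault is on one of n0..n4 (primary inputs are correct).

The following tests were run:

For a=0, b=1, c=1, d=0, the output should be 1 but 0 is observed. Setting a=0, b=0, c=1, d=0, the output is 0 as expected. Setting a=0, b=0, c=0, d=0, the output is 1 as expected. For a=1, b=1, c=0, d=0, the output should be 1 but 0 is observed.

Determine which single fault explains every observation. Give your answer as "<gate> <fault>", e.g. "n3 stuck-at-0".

n2 stuck-at-0

Fault-free values for test 1 (a=0, b=1, c=1, d=0): n0=1, n1=0, n2=1, n3=0, n4=1, giving Y=1. Observed 0.
Test 1: faults giving observed 0 are {n0 stuck-at-0, n0 inverted output, n2 stuck-at-0, n2 inverted output, n3 stuck-at-1, n3 inverted output, n4 stuck-at-0, n4 inverted output}.
Test 2 (a=0, b=0, c=1, d=0): fault-free n0=0, n1=0, n2=0, n3=1, n4=0 → 0; observed 0. Eliminates n0 inverted output, n2 inverted output, n3 inverted output, n4 inverted output.
Test 3 (a=0, b=0, c=0, d=0): fault-free n0=0, n1=1, n2=0, n3=0, n4=1 → 1; observed 1. Eliminates n3 stuck-at-1, n4 stuck-at-0.
Test 4 (a=1, b=1, c=0, d=0): fault-free n0=1, n1=0, n2=1, n3=0, n4=1 → 1; observed 0. Eliminates n0 stuck-at-0.
Only n2 stuck-at-0 is consistent with every test.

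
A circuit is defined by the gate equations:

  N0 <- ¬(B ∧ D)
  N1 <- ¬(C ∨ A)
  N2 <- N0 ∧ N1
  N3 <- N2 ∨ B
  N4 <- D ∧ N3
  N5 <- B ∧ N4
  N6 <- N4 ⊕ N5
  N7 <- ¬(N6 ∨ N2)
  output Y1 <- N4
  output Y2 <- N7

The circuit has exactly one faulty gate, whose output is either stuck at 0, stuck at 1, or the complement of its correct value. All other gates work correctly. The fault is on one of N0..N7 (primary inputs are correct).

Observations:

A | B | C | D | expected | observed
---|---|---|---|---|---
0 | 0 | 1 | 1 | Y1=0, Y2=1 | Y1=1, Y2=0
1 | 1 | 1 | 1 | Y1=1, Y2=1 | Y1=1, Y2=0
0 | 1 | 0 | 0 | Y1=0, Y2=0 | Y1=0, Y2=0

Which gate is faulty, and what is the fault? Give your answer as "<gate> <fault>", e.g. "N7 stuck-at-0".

N2 stuck-at-1

Fault-free values for test 1 (A=0, B=0, C=1, D=1): N0=1, N1=0, N2=0, N3=0, N4=0, N5=0, N6=0, N7=1, giving Y1=0, Y2=1. Observed Y1=1, Y2=0.
Test 1: faults giving observed Y1=1, Y2=0 are {N1 stuck-at-1, N1 inverted output, N2 stuck-at-1, N2 inverted output, N3 stuck-at-1, N3 inverted output, N4 stuck-at-1, N4 inverted output}.
Test 2 (A=1, B=1, C=1, D=1): fault-free N0=0, N1=0, N2=0, N3=1, N4=1, N5=1, N6=0, N7=1 → Y1=1, Y2=1; observed Y1=1, Y2=0. Eliminates N1 stuck-at-1, N1 inverted output, N3 stuck-at-1, N3 inverted output, N4 stuck-at-1, N4 inverted output.
Test 3 (A=0, B=1, C=0, D=0): fault-free N0=1, N1=1, N2=1, N3=1, N4=0, N5=0, N6=0, N7=0 → Y1=0, Y2=0; observed Y1=0, Y2=0. Eliminates N2 inverted output.
Only N2 stuck-at-1 is consistent with every test.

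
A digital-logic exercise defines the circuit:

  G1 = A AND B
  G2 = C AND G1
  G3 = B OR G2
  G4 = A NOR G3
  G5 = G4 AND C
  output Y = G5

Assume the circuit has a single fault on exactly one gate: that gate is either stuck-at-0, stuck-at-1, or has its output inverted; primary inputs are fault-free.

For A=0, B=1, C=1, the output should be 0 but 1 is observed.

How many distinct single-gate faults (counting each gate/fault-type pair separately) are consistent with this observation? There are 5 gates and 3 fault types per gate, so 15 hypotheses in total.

6

Fault-free: G1=0, G2=0, G3=1, G4=0, G5=0 → 0. Observed 1.
  G1: none of the 3 fault types match ✗
  G2: none of the 3 fault types match ✗
  G3: stuck-at-0, inverted output ✓; others ✗
  G4: stuck-at-1, inverted output ✓; others ✗
  G5: stuck-at-1, inverted output ✓; others ✗
Consistent faults: {G3 stuck-at-0, G3 inverted output, G4 stuck-at-1, G4 inverted output, G5 stuck-at-1, G5 inverted output} — 6 in all.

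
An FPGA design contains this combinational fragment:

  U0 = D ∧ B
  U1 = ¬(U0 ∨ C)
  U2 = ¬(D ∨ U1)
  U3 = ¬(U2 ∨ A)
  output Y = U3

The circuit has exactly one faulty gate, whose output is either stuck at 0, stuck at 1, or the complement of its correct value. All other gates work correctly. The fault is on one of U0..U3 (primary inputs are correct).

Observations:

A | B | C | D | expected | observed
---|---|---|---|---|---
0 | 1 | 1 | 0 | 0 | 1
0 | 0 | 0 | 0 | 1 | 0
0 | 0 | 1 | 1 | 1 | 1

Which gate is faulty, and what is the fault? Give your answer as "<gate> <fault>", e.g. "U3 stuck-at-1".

Fault-free values for test 1 (A=0, B=1, C=1, D=0): U0=0, U1=0, U2=1, U3=0, giving Y=0. Observed 1.
Test 1: faults giving observed 1 are {U1 stuck-at-1, U1 inverted output, U2 stuck-at-0, U2 inverted output, U3 stuck-at-1, U3 inverted output}.
Test 2 (A=0, B=0, C=0, D=0): fault-free U0=0, U1=1, U2=0, U3=1 → 1; observed 0. Eliminates U1 stuck-at-1, U2 stuck-at-0, U3 stuck-at-1.
Test 3 (A=0, B=0, C=1, D=1): fault-free U0=0, U1=0, U2=0, U3=1 → 1; observed 1. Eliminates U2 inverted output, U3 inverted output.
Only U1 inverted output is consistent with every test.

U1 inverted output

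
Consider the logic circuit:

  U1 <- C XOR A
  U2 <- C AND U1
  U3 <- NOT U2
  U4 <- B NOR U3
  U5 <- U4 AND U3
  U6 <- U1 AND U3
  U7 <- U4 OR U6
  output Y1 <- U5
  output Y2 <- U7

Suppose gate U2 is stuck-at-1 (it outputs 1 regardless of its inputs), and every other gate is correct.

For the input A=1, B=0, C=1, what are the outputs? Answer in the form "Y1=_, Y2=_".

Y1=0, Y2=1

Propagate with U2 forced: U1=0, U2=1 [stuck-at-1], U3=0, U4=1, U5=0, U6=0, U7=1.
So the outputs are Y1=0, Y2=1. (Without the fault they would be Y1=0, Y2=0.)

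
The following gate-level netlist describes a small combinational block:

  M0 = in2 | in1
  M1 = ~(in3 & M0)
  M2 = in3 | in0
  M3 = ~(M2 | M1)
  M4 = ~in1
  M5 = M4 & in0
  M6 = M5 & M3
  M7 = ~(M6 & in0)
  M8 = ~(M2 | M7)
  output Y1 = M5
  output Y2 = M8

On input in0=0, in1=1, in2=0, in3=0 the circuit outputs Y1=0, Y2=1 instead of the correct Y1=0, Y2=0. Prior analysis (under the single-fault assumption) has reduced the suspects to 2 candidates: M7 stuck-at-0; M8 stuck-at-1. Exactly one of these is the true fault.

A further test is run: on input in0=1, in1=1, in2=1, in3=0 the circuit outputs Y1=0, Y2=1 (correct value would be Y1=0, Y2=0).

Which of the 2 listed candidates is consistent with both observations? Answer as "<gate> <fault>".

M8 stuck-at-1

Evaluate each candidate on input in0=1, in1=1, in2=1, in3=0:
  M7 stuck-at-0: M0=1, M1=1, M2=1, M3=0, M4=0, M5=0, M6=0, M7=0 [stuck-at-0], M8=0 → Y1=0, Y2=0 — eliminated
  M8 stuck-at-1: M0=1, M1=1, M2=1, M3=0, M4=0, M5=0, M6=0, M7=1, M8=1 [stuck-at-1] → Y1=0, Y2=1 — matches
Only M8 stuck-at-1 reproduces the observed Y1=0, Y2=1.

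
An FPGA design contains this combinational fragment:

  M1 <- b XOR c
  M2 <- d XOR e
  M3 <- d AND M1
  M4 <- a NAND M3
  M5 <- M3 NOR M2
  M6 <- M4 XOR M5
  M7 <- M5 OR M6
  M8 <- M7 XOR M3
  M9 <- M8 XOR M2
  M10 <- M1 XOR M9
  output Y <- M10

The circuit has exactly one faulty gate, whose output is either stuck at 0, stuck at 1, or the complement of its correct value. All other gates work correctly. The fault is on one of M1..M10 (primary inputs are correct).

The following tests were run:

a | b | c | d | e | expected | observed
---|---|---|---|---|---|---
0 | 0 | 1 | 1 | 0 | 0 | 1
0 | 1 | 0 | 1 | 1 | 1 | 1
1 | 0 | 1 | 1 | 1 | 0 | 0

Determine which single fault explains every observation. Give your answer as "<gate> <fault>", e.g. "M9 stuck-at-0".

Fault-free values for test 1 (a=0, b=0, c=1, d=1, e=0): M1=1, M2=1, M3=1, M4=1, M5=0, M6=1, M7=1, M8=0, M9=1, M10=0, giving Y=0. Observed 1.
Test 1: faults giving observed 1 are {M2 stuck-at-0, M2 inverted output, M3 stuck-at-0, M3 inverted output, M4 stuck-at-0, M4 inverted output, M6 stuck-at-0, M6 inverted output, M7 stuck-at-0, M7 inverted output, M8 stuck-at-1, M8 inverted output, M9 stuck-at-0, M9 inverted output, M10 stuck-at-1, M10 inverted output}.
Test 2 (a=0, b=1, c=0, d=1, e=1): fault-free M1=1, M2=0, M3=1, M4=1, M5=0, M6=1, M7=1, M8=0, M9=0, M10=1 → 1; observed 1. Eliminates M2 inverted output, M3 stuck-at-0, M3 inverted output, M4 stuck-at-0, M4 inverted output, M6 stuck-at-0, M6 inverted output, M7 stuck-at-0, M7 inverted output, M8 stuck-at-1, M8 inverted output, M9 inverted output, M10 inverted output.
Test 3 (a=1, b=0, c=1, d=1, e=1): fault-free M1=1, M2=0, M3=1, M4=0, M5=0, M6=0, M7=0, M8=1, M9=1, M10=0 → 0; observed 0. Eliminates M9 stuck-at-0, M10 stuck-at-1.
Only M2 stuck-at-0 is consistent with every test.

M2 stuck-at-0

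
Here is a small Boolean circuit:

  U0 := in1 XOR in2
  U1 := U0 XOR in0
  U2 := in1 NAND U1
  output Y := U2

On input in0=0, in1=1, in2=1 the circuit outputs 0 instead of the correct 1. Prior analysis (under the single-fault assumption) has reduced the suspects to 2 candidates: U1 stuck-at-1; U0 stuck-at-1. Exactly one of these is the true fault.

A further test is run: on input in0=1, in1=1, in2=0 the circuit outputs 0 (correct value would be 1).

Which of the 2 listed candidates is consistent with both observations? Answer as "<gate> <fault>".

U1 stuck-at-1

Evaluate each candidate on input in0=1, in1=1, in2=0:
  U1 stuck-at-1: U0=1, U1=1 [stuck-at-1], U2=0 → 0 — matches
  U0 stuck-at-1: U0=1 [stuck-at-1], U1=0, U2=1 → 1 — eliminated
Only U1 stuck-at-1 reproduces the observed 0.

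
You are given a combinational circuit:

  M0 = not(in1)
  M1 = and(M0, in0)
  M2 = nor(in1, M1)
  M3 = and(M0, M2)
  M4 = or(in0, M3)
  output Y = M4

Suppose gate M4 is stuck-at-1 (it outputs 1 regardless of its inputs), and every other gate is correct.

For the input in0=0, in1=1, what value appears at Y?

Propagate with M4 forced: M0=0, M1=0, M2=0, M3=0, M4=1 [stuck-at-1].
So Y = 1. (Without the fault it would be 0.)

1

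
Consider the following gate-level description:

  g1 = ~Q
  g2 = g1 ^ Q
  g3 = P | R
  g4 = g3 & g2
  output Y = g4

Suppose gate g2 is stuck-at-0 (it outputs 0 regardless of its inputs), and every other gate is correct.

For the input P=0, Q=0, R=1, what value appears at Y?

0

Propagate with g2 forced: g1=1, g2=0 [stuck-at-0], g3=1, g4=0.
So Y = 0. (Without the fault it would be 1.)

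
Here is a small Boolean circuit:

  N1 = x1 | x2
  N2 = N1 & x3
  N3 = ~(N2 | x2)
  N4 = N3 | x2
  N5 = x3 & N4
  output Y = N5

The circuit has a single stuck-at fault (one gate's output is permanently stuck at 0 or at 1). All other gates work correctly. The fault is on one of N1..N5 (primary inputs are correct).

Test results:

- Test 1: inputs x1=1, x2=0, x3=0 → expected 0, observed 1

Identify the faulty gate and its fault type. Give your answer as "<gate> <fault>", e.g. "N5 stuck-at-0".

Fault-free values for test 1 (x1=1, x2=0, x3=0): N1=1, N2=0, N3=1, N4=1, N5=0, giving Y=0. Observed 1.
Test 1: faults giving observed 1 are {N5 stuck-at-1}.
Only N5 stuck-at-1 is consistent with every test.

N5 stuck-at-1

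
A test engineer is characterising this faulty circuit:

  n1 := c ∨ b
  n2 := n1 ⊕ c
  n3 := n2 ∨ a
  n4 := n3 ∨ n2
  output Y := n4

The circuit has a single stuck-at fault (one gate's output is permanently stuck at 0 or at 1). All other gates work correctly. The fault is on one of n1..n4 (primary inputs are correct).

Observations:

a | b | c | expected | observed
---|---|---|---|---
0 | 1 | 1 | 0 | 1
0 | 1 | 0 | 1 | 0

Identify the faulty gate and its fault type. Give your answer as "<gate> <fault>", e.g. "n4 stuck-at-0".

n1 stuck-at-0

Fault-free values for test 1 (a=0, b=1, c=1): n1=1, n2=0, n3=0, n4=0, giving Y=0. Observed 1.
Test 1: faults giving observed 1 are {n1 stuck-at-0, n2 stuck-at-1, n3 stuck-at-1, n4 stuck-at-1}.
Test 2 (a=0, b=1, c=0): fault-free n1=1, n2=1, n3=1, n4=1 → 1; observed 0. Eliminates n2 stuck-at-1, n3 stuck-at-1, n4 stuck-at-1.
Only n1 stuck-at-0 is consistent with every test.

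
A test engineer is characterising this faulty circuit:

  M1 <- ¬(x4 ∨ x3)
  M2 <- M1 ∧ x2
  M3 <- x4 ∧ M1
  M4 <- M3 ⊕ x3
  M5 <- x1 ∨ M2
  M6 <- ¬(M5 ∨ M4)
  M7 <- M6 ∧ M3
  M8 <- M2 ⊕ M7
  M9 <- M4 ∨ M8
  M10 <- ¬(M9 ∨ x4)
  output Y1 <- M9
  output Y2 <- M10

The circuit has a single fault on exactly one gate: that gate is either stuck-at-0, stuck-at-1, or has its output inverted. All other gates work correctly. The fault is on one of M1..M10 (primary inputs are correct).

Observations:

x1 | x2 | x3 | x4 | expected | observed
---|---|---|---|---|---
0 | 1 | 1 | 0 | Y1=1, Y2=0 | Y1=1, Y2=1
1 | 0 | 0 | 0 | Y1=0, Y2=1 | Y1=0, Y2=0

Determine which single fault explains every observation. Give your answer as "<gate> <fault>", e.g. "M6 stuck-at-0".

Fault-free values for test 1 (x1=0, x2=1, x3=1, x4=0): M1=0, M2=0, M3=0, M4=1, M5=0, M6=0, M7=0, M8=0, M9=1, M10=0, giving Y1=1, Y2=0. Observed Y1=1, Y2=1.
Test 1: faults giving observed Y1=1, Y2=1 are {M10 stuck-at-1, M10 inverted output}.
Test 2 (x1=1, x2=0, x3=0, x4=0): fault-free M1=1, M2=0, M3=0, M4=0, M5=1, M6=0, M7=0, M8=0, M9=0, M10=1 → Y1=0, Y2=1; observed Y1=0, Y2=0. Eliminates M10 stuck-at-1.
Only M10 inverted output is consistent with every test.

M10 inverted output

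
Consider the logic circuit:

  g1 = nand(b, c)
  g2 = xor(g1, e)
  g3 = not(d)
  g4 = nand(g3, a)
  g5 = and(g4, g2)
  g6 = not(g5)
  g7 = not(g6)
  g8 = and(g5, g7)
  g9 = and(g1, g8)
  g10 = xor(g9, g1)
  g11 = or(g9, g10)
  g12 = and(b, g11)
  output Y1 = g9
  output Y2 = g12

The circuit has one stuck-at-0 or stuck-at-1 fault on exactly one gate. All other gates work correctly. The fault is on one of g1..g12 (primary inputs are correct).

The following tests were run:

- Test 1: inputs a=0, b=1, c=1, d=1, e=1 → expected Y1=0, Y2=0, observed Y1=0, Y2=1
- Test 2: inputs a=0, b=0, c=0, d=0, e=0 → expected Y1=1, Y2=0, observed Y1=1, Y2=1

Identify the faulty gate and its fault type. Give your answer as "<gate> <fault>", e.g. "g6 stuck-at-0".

Fault-free values for test 1 (a=0, b=1, c=1, d=1, e=1): g1=0, g2=1, g3=0, g4=1, g5=1, g6=0, g7=1, g8=1, g9=0, g10=0, g11=0, g12=0, giving Y1=0, Y2=0. Observed Y1=0, Y2=1.
Test 1: faults giving observed Y1=0, Y2=1 are {g1 stuck-at-1, g10 stuck-at-1, g11 stuck-at-1, g12 stuck-at-1}.
Test 2 (a=0, b=0, c=0, d=0, e=0): fault-free g1=1, g2=1, g3=1, g4=1, g5=1, g6=0, g7=1, g8=1, g9=1, g10=0, g11=1, g12=0 → Y1=1, Y2=0; observed Y1=1, Y2=1. Eliminates g1 stuck-at-1, g10 stuck-at-1, g11 stuck-at-1.
Only g12 stuck-at-1 is consistent with every test.

g12 stuck-at-1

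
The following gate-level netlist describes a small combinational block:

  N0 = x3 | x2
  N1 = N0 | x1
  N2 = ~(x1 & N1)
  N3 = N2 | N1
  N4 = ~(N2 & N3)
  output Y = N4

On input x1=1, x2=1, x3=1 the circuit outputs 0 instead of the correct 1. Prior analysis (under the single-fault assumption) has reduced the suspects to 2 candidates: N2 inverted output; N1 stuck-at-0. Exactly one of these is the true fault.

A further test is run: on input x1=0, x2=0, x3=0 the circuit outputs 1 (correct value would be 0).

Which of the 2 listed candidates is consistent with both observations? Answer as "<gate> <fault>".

Evaluate each candidate on input x1=0, x2=0, x3=0:
  N2 inverted output: N0=0, N1=0, N2=0 [inverted output], N3=0, N4=1 → 1 — matches
  N1 stuck-at-0: N0=0, N1=0 [stuck-at-0], N2=1, N3=1, N4=0 → 0 — eliminated
Only N2 inverted output reproduces the observed 1.

N2 inverted output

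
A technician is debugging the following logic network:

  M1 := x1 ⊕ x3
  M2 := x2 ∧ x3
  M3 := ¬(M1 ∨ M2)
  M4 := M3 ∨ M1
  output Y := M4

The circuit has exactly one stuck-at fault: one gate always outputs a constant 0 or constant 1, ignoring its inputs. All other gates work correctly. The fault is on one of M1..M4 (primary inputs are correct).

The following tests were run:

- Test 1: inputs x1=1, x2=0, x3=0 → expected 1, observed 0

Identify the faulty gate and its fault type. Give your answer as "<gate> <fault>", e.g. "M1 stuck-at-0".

M4 stuck-at-0

Fault-free values for test 1 (x1=1, x2=0, x3=0): M1=1, M2=0, M3=0, M4=1, giving Y=1. Observed 0.
Test 1: faults giving observed 0 are {M4 stuck-at-0}.
Only M4 stuck-at-0 is consistent with every test.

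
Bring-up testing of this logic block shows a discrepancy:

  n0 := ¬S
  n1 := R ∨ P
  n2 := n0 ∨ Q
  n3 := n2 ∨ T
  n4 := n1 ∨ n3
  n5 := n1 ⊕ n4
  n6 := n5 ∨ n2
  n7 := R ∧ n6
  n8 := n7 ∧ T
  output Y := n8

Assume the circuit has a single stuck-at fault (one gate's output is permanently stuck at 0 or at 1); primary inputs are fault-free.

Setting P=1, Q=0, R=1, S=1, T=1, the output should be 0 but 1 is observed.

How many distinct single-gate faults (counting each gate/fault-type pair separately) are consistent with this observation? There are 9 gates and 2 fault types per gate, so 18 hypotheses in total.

Fault-free: n0=0, n1=1, n2=0, n3=1, n4=1, n5=0, n6=0, n7=0, n8=0 → 0. Observed 1.
  n0: stuck-at-1 ✓; others ✗
  n1: stuck-at-0 ✓; others ✗
  n2: stuck-at-1 ✓; others ✗
  n3: none of the 2 fault types match ✗
  n4: stuck-at-0 ✓; others ✗
  n5: stuck-at-1 ✓; others ✗
  n6: stuck-at-1 ✓; others ✗
  n7: stuck-at-1 ✓; others ✗
  n8: stuck-at-1 ✓; others ✗
Consistent faults: {n0 stuck-at-1, n1 stuck-at-0, n2 stuck-at-1, n4 stuck-at-0, n5 stuck-at-1, n6 stuck-at-1, n7 stuck-at-1, n8 stuck-at-1} — 8 in all.

8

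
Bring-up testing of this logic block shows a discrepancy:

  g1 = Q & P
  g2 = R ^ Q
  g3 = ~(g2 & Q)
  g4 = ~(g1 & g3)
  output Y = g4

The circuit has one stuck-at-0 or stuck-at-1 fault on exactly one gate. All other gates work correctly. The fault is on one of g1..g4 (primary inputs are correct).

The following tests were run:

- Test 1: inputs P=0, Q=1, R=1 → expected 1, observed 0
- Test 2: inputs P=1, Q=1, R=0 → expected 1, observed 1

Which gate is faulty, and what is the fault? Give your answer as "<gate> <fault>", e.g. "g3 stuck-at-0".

g1 stuck-at-1

Fault-free values for test 1 (P=0, Q=1, R=1): g1=0, g2=0, g3=1, g4=1, giving Y=1. Observed 0.
Test 1: faults giving observed 0 are {g1 stuck-at-1, g4 stuck-at-0}.
Test 2 (P=1, Q=1, R=0): fault-free g1=1, g2=1, g3=0, g4=1 → 1; observed 1. Eliminates g4 stuck-at-0.
Only g1 stuck-at-1 is consistent with every test.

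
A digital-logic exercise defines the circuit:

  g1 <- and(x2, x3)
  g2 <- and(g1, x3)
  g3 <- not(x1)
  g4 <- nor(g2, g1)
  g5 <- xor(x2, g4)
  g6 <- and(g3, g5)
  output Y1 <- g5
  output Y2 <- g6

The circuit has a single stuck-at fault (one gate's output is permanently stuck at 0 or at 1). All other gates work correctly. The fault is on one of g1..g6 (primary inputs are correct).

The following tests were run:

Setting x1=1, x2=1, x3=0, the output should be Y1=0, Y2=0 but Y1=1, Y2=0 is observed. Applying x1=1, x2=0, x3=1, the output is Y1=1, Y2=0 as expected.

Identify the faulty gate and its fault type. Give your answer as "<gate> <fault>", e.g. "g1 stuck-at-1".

g5 stuck-at-1

Fault-free values for test 1 (x1=1, x2=1, x3=0): g1=0, g2=0, g3=0, g4=1, g5=0, g6=0, giving Y1=0, Y2=0. Observed Y1=1, Y2=0.
Test 1: faults giving observed Y1=1, Y2=0 are {g1 stuck-at-1, g2 stuck-at-1, g4 stuck-at-0, g5 stuck-at-1}.
Test 2 (x1=1, x2=0, x3=1): fault-free g1=0, g2=0, g3=0, g4=1, g5=1, g6=0 → Y1=1, Y2=0; observed Y1=1, Y2=0. Eliminates g1 stuck-at-1, g2 stuck-at-1, g4 stuck-at-0.
Only g5 stuck-at-1 is consistent with every test.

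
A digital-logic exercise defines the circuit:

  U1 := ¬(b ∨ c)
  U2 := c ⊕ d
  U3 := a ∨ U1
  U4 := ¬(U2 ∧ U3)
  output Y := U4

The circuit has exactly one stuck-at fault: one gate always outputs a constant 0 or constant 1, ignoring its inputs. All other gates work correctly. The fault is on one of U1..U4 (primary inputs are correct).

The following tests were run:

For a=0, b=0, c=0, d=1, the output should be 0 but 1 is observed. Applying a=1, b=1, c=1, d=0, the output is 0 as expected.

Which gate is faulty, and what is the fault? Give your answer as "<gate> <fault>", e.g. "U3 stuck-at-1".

U1 stuck-at-0

Fault-free values for test 1 (a=0, b=0, c=0, d=1): U1=1, U2=1, U3=1, U4=0, giving Y=0. Observed 1.
Test 1: faults giving observed 1 are {U1 stuck-at-0, U2 stuck-at-0, U3 stuck-at-0, U4 stuck-at-1}.
Test 2 (a=1, b=1, c=1, d=0): fault-free U1=0, U2=1, U3=1, U4=0 → 0; observed 0. Eliminates U2 stuck-at-0, U3 stuck-at-0, U4 stuck-at-1.
Only U1 stuck-at-0 is consistent with every test.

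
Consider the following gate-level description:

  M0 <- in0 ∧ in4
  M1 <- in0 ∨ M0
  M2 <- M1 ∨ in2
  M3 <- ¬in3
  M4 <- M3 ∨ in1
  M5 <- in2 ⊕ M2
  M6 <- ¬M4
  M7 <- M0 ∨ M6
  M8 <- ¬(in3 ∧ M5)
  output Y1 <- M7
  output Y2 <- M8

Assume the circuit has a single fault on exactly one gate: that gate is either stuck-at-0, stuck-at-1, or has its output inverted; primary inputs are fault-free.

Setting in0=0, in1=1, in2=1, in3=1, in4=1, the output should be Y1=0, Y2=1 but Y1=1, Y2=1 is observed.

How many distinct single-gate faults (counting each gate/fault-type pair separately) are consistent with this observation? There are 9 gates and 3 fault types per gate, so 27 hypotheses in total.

Fault-free: M0=0, M1=0, M2=1, M3=0, M4=1, M5=0, M6=0, M7=0, M8=1 → Y1=0, Y2=1. Observed Y1=1, Y2=1.
  M0: stuck-at-1, inverted output ✓; others ✗
  M1: none of the 3 fault types match ✗
  M2: none of the 3 fault types match ✗
  M3: none of the 3 fault types match ✗
  M4: stuck-at-0, inverted output ✓; others ✗
  M5: none of the 3 fault types match ✗
  M6: stuck-at-1, inverted output ✓; others ✗
  M7: stuck-at-1, inverted output ✓; others ✗
  M8: none of the 3 fault types match ✗
Consistent faults: {M0 stuck-at-1, M0 inverted output, M4 stuck-at-0, M4 inverted output, M6 stuck-at-1, M6 inverted output, M7 stuck-at-1, M7 inverted output} — 8 in all.

8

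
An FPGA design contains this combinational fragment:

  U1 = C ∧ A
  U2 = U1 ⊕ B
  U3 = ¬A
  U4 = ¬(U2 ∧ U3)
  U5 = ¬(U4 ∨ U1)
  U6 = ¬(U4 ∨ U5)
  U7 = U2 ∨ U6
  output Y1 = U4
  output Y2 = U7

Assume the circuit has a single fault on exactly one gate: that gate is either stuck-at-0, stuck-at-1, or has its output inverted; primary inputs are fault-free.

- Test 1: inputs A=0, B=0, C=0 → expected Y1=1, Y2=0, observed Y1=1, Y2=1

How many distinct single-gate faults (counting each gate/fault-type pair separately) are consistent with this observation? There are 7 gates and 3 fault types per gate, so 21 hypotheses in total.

Fault-free: U1=0, U2=0, U3=1, U4=1, U5=0, U6=0, U7=0 → Y1=1, Y2=0. Observed Y1=1, Y2=1.
  U1: none of the 3 fault types match ✗
  U2: none of the 3 fault types match ✗
  U3: none of the 3 fault types match ✗
  U4: none of the 3 fault types match ✗
  U5: none of the 3 fault types match ✗
  U6: stuck-at-1, inverted output ✓; others ✗
  U7: stuck-at-1, inverted output ✓; others ✗
Consistent faults: {U6 stuck-at-1, U6 inverted output, U7 stuck-at-1, U7 inverted output} — 4 in all.

4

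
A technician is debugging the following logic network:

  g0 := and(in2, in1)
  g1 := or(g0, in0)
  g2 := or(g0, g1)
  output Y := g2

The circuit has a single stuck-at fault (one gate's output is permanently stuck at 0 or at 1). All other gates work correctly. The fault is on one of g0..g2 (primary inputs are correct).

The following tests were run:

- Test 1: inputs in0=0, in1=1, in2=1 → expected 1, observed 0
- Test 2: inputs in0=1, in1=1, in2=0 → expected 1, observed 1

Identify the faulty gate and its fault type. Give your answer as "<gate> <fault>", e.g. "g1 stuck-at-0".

g0 stuck-at-0

Fault-free values for test 1 (in0=0, in1=1, in2=1): g0=1, g1=1, g2=1, giving Y=1. Observed 0.
Test 1: faults giving observed 0 are {g0 stuck-at-0, g2 stuck-at-0}.
Test 2 (in0=1, in1=1, in2=0): fault-free g0=0, g1=1, g2=1 → 1; observed 1. Eliminates g2 stuck-at-0.
Only g0 stuck-at-0 is consistent with every test.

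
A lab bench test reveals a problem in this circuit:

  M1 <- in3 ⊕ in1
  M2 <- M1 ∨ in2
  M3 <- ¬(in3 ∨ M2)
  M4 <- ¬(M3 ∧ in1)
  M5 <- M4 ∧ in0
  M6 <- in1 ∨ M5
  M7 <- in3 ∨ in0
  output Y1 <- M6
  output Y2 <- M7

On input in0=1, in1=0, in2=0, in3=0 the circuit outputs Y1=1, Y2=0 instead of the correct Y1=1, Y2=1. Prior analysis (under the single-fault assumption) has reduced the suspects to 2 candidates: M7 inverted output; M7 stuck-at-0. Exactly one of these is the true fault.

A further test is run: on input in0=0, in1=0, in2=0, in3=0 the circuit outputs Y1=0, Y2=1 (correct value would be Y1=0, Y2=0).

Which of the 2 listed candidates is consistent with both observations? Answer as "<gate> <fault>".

Evaluate each candidate on input in0=0, in1=0, in2=0, in3=0:
  M7 inverted output: M1=0, M2=0, M3=1, M4=1, M5=0, M6=0, M7=1 [inverted output] → Y1=0, Y2=1 — matches
  M7 stuck-at-0: M1=0, M2=0, M3=1, M4=1, M5=0, M6=0, M7=0 [stuck-at-0] → Y1=0, Y2=0 — eliminated
Only M7 inverted output reproduces the observed Y1=0, Y2=1.

M7 inverted output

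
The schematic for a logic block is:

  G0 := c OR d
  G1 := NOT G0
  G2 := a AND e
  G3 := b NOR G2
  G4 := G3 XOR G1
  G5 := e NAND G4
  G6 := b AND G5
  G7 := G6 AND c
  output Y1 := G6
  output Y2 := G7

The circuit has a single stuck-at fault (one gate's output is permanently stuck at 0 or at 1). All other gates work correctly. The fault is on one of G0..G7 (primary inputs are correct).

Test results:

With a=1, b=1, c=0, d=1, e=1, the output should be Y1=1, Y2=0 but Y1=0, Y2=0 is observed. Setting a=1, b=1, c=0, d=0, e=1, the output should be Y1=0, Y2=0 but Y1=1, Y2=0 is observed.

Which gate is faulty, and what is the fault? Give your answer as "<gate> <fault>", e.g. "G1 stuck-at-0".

Fault-free values for test 1 (a=1, b=1, c=0, d=1, e=1): G0=1, G1=0, G2=1, G3=0, G4=0, G5=1, G6=1, G7=0, giving Y1=1, Y2=0. Observed Y1=0, Y2=0.
Test 1: faults giving observed Y1=0, Y2=0 are {G0 stuck-at-0, G1 stuck-at-1, G3 stuck-at-1, G4 stuck-at-1, G5 stuck-at-0, G6 stuck-at-0}.
Test 2 (a=1, b=1, c=0, d=0, e=1): fault-free G0=0, G1=1, G2=1, G3=0, G4=1, G5=0, G6=0, G7=0 → Y1=0, Y2=0; observed Y1=1, Y2=0. Eliminates G0 stuck-at-0, G1 stuck-at-1, G4 stuck-at-1, G5 stuck-at-0, G6 stuck-at-0.
Only G3 stuck-at-1 is consistent with every test.

G3 stuck-at-1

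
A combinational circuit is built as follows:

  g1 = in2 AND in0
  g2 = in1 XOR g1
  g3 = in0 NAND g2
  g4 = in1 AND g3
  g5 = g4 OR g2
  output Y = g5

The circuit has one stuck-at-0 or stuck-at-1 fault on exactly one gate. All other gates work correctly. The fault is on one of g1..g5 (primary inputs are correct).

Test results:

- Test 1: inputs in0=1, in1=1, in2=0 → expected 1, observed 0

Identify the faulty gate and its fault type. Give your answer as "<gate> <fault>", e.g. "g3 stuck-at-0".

Fault-free values for test 1 (in0=1, in1=1, in2=0): g1=0, g2=1, g3=0, g4=0, g5=1, giving Y=1. Observed 0.
Test 1: faults giving observed 0 are {g5 stuck-at-0}.
Only g5 stuck-at-0 is consistent with every test.

g5 stuck-at-0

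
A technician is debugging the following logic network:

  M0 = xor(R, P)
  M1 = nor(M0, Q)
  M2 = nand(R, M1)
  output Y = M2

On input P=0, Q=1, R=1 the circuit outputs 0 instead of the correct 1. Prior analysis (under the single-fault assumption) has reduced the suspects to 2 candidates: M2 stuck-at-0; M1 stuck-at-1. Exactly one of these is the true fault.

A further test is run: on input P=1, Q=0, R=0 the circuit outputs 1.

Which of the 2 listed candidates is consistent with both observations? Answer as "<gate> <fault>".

M1 stuck-at-1

Evaluate each candidate on input P=1, Q=0, R=0:
  M2 stuck-at-0: M0=1, M1=0, M2=0 [stuck-at-0] → 0 — eliminated
  M1 stuck-at-1: M0=1, M1=1 [stuck-at-1], M2=1 → 1 — matches
Only M1 stuck-at-1 reproduces the observed 1.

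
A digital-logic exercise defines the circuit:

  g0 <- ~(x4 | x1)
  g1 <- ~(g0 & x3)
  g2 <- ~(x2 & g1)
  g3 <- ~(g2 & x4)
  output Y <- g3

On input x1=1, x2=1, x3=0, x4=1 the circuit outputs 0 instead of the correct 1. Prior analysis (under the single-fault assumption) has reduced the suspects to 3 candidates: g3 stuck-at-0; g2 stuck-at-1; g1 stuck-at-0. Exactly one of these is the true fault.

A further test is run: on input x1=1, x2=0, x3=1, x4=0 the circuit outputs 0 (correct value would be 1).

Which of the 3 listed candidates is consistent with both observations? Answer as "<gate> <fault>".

g3 stuck-at-0

Evaluate each candidate on input x1=1, x2=0, x3=1, x4=0:
  g3 stuck-at-0: g0=0, g1=1, g2=1, g3=0 [stuck-at-0] → 0 — matches
  g2 stuck-at-1: g0=0, g1=1, g2=1 [stuck-at-1], g3=1 → 1 — eliminated
  g1 stuck-at-0: g0=0, g1=0 [stuck-at-0], g2=1, g3=1 → 1 — eliminated
Only g3 stuck-at-0 reproduces the observed 0.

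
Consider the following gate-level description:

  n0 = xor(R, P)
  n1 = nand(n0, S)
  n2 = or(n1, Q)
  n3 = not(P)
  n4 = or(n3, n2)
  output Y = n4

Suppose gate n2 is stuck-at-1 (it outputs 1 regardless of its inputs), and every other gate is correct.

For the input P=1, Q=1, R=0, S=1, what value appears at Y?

1

Propagate with n2 forced: n0=1, n1=0, n2=1 [stuck-at-1], n3=0, n4=1.
So Y = 1. (Same as the fault-free value — the fault is masked on this input.)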